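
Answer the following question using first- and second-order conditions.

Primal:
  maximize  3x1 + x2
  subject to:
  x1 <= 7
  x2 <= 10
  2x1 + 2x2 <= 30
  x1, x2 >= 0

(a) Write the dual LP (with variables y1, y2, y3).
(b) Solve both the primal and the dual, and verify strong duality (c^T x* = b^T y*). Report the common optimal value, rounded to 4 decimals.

The standard primal-dual pair for 'max c^T x s.t. A x <= b, x >= 0' is:
  Dual:  min b^T y  s.t.  A^T y >= c,  y >= 0.

So the dual LP is:
  minimize  7y1 + 10y2 + 30y3
  subject to:
    y1 + 2y3 >= 3
    y2 + 2y3 >= 1
    y1, y2, y3 >= 0

Solving the primal: x* = (7, 8).
  primal value c^T x* = 29.
Solving the dual: y* = (2, 0, 0.5).
  dual value b^T y* = 29.
Strong duality: c^T x* = b^T y*. Confirmed.

29


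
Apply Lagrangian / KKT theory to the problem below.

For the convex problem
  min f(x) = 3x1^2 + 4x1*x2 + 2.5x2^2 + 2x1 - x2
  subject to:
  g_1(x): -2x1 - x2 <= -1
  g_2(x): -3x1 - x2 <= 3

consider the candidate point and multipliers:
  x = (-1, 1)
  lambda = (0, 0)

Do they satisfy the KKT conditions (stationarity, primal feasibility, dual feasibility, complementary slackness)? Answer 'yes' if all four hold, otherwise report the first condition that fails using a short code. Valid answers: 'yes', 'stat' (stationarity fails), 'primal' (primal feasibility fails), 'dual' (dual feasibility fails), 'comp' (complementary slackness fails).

Gradient of f: grad f(x) = Q x + c = (0, 0)
Constraint values g_i(x) = a_i^T x - b_i:
  g_1((-1, 1)) = 2
  g_2((-1, 1)) = -1
Stationarity residual: grad f(x) + sum_i lambda_i a_i = (0, 0)
  -> stationarity OK
Primal feasibility (all g_i <= 0): FAILS
Dual feasibility (all lambda_i >= 0): OK
Complementary slackness (lambda_i * g_i(x) = 0 for all i): OK

Verdict: the first failing condition is primal_feasibility -> primal.

primal


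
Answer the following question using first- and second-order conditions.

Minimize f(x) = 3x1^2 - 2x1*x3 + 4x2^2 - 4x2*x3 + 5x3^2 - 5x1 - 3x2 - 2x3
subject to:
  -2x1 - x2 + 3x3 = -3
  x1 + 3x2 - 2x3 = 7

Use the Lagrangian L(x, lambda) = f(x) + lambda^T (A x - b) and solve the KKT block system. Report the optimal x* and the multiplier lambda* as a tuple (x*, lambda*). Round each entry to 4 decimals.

Form the Lagrangian:
  L(x, lambda) = (1/2) x^T Q x + c^T x + lambda^T (A x - b)
Stationarity (grad_x L = 0): Q x + c + A^T lambda = 0.
Primal feasibility: A x = b.

This gives the KKT block system:
  [ Q   A^T ] [ x     ]   [-c ]
  [ A    0  ] [ lambda ] = [ b ]

Solving the linear system:
  x*      = (1.5591, 2.3656, 0.828)
  lambda* = (-0.9032, -4.5054)
  f(x*)   = 6.1398

x* = (1.5591, 2.3656, 0.828), lambda* = (-0.9032, -4.5054)


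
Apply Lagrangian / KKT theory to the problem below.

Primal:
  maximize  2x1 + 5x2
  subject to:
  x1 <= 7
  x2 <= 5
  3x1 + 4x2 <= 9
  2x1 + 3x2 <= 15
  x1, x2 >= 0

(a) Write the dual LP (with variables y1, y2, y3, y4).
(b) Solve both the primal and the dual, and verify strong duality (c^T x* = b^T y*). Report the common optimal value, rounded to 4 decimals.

The standard primal-dual pair for 'max c^T x s.t. A x <= b, x >= 0' is:
  Dual:  min b^T y  s.t.  A^T y >= c,  y >= 0.

So the dual LP is:
  minimize  7y1 + 5y2 + 9y3 + 15y4
  subject to:
    y1 + 3y3 + 2y4 >= 2
    y2 + 4y3 + 3y4 >= 5
    y1, y2, y3, y4 >= 0

Solving the primal: x* = (0, 2.25).
  primal value c^T x* = 11.25.
Solving the dual: y* = (0, 0, 1.25, 0).
  dual value b^T y* = 11.25.
Strong duality: c^T x* = b^T y*. Confirmed.

11.25


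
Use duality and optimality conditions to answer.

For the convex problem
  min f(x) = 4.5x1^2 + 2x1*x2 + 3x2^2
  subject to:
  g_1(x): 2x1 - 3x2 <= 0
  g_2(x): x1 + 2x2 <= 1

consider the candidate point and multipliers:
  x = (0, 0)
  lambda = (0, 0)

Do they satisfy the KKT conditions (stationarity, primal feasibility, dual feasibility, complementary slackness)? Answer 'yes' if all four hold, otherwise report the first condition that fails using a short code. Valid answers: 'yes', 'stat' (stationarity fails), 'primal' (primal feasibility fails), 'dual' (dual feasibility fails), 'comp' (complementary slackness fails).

Gradient of f: grad f(x) = Q x + c = (0, 0)
Constraint values g_i(x) = a_i^T x - b_i:
  g_1((0, 0)) = 0
  g_2((0, 0)) = -1
Stationarity residual: grad f(x) + sum_i lambda_i a_i = (0, 0)
  -> stationarity OK
Primal feasibility (all g_i <= 0): OK
Dual feasibility (all lambda_i >= 0): OK
Complementary slackness (lambda_i * g_i(x) = 0 for all i): OK

Verdict: yes, KKT holds.

yes


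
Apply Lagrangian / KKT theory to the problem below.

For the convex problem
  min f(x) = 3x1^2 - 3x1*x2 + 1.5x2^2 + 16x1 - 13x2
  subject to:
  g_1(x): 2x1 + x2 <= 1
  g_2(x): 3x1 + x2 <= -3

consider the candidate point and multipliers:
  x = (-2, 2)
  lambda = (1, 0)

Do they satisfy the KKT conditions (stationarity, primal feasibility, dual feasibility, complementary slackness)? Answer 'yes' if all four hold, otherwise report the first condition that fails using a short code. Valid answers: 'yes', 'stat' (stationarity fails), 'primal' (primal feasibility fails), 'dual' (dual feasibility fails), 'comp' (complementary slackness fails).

Gradient of f: grad f(x) = Q x + c = (-2, -1)
Constraint values g_i(x) = a_i^T x - b_i:
  g_1((-2, 2)) = -3
  g_2((-2, 2)) = -1
Stationarity residual: grad f(x) + sum_i lambda_i a_i = (0, 0)
  -> stationarity OK
Primal feasibility (all g_i <= 0): OK
Dual feasibility (all lambda_i >= 0): OK
Complementary slackness (lambda_i * g_i(x) = 0 for all i): FAILS

Verdict: the first failing condition is complementary_slackness -> comp.

comp


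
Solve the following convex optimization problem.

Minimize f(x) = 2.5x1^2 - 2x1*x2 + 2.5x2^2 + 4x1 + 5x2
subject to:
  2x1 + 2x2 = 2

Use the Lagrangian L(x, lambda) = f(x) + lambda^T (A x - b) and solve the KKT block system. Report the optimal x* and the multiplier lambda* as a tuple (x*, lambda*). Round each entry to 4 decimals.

Form the Lagrangian:
  L(x, lambda) = (1/2) x^T Q x + c^T x + lambda^T (A x - b)
Stationarity (grad_x L = 0): Q x + c + A^T lambda = 0.
Primal feasibility: A x = b.

This gives the KKT block system:
  [ Q   A^T ] [ x     ]   [-c ]
  [ A    0  ] [ lambda ] = [ b ]

Solving the linear system:
  x*      = (0.5714, 0.4286)
  lambda* = (-3)
  f(x*)   = 5.2143

x* = (0.5714, 0.4286), lambda* = (-3)


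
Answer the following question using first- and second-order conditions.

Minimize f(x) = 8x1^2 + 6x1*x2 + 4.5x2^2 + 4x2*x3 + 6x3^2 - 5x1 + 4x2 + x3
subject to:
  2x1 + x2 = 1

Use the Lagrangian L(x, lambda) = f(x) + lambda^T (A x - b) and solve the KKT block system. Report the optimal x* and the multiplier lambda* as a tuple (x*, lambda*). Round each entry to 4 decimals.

Form the Lagrangian:
  L(x, lambda) = (1/2) x^T Q x + c^T x + lambda^T (A x - b)
Stationarity (grad_x L = 0): Q x + c + A^T lambda = 0.
Primal feasibility: A x = b.

This gives the KKT block system:
  [ Q   A^T ] [ x     ]   [-c ]
  [ A    0  ] [ lambda ] = [ b ]

Solving the linear system:
  x*      = (0.9559, -0.9118, 0.2206)
  lambda* = (-2.4118)
  f(x*)   = -2.8971

x* = (0.9559, -0.9118, 0.2206), lambda* = (-2.4118)


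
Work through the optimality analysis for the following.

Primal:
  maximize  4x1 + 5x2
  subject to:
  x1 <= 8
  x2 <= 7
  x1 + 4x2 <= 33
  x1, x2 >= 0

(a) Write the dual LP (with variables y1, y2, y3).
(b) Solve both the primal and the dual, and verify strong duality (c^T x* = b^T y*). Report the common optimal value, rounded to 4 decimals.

The standard primal-dual pair for 'max c^T x s.t. A x <= b, x >= 0' is:
  Dual:  min b^T y  s.t.  A^T y >= c,  y >= 0.

So the dual LP is:
  minimize  8y1 + 7y2 + 33y3
  subject to:
    y1 + y3 >= 4
    y2 + 4y3 >= 5
    y1, y2, y3 >= 0

Solving the primal: x* = (8, 6.25).
  primal value c^T x* = 63.25.
Solving the dual: y* = (2.75, 0, 1.25).
  dual value b^T y* = 63.25.
Strong duality: c^T x* = b^T y*. Confirmed.

63.25


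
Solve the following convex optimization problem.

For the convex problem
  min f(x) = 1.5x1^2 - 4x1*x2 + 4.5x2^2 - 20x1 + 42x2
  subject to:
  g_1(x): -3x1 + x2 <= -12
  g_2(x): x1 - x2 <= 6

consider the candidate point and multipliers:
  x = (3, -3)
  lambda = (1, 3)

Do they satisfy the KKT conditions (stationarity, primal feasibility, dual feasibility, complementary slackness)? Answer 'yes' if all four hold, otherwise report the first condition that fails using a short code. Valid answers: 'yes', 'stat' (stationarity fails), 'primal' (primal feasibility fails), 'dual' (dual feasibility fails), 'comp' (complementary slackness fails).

Gradient of f: grad f(x) = Q x + c = (1, 3)
Constraint values g_i(x) = a_i^T x - b_i:
  g_1((3, -3)) = 0
  g_2((3, -3)) = 0
Stationarity residual: grad f(x) + sum_i lambda_i a_i = (1, 1)
  -> stationarity FAILS
Primal feasibility (all g_i <= 0): OK
Dual feasibility (all lambda_i >= 0): OK
Complementary slackness (lambda_i * g_i(x) = 0 for all i): OK

Verdict: the first failing condition is stationarity -> stat.

stat


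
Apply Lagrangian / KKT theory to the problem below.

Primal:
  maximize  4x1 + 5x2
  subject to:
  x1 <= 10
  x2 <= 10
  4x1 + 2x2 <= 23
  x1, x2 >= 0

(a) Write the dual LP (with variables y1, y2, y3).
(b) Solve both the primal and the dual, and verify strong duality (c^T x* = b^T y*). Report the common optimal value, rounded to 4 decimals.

The standard primal-dual pair for 'max c^T x s.t. A x <= b, x >= 0' is:
  Dual:  min b^T y  s.t.  A^T y >= c,  y >= 0.

So the dual LP is:
  minimize  10y1 + 10y2 + 23y3
  subject to:
    y1 + 4y3 >= 4
    y2 + 2y3 >= 5
    y1, y2, y3 >= 0

Solving the primal: x* = (0.75, 10).
  primal value c^T x* = 53.
Solving the dual: y* = (0, 3, 1).
  dual value b^T y* = 53.
Strong duality: c^T x* = b^T y*. Confirmed.

53


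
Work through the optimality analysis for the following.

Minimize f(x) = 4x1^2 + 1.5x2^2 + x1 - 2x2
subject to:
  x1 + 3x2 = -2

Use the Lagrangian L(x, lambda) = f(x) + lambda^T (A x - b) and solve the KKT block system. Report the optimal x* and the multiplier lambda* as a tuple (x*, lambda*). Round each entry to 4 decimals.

Form the Lagrangian:
  L(x, lambda) = (1/2) x^T Q x + c^T x + lambda^T (A x - b)
Stationarity (grad_x L = 0): Q x + c + A^T lambda = 0.
Primal feasibility: A x = b.

This gives the KKT block system:
  [ Q   A^T ] [ x     ]   [-c ]
  [ A    0  ] [ lambda ] = [ b ]

Solving the linear system:
  x*      = (-0.28, -0.5733)
  lambda* = (1.24)
  f(x*)   = 1.6733

x* = (-0.28, -0.5733), lambda* = (1.24)


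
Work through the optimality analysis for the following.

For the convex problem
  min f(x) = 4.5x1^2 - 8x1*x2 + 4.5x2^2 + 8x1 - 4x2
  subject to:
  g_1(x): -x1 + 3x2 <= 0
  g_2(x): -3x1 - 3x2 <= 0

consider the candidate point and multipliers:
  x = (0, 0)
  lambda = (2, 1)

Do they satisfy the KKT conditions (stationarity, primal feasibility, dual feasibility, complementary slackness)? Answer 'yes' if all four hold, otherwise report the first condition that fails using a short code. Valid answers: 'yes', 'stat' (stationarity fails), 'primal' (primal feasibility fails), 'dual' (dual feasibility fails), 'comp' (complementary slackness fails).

Gradient of f: grad f(x) = Q x + c = (8, -4)
Constraint values g_i(x) = a_i^T x - b_i:
  g_1((0, 0)) = 0
  g_2((0, 0)) = 0
Stationarity residual: grad f(x) + sum_i lambda_i a_i = (3, -1)
  -> stationarity FAILS
Primal feasibility (all g_i <= 0): OK
Dual feasibility (all lambda_i >= 0): OK
Complementary slackness (lambda_i * g_i(x) = 0 for all i): OK

Verdict: the first failing condition is stationarity -> stat.

stat


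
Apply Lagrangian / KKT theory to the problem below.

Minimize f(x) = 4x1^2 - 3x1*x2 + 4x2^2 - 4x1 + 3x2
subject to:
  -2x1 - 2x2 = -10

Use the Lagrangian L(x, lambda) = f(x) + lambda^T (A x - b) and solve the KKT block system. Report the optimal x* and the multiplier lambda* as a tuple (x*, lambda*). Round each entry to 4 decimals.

Form the Lagrangian:
  L(x, lambda) = (1/2) x^T Q x + c^T x + lambda^T (A x - b)
Stationarity (grad_x L = 0): Q x + c + A^T lambda = 0.
Primal feasibility: A x = b.

This gives the KKT block system:
  [ Q   A^T ] [ x     ]   [-c ]
  [ A    0  ] [ lambda ] = [ b ]

Solving the linear system:
  x*      = (2.8182, 2.1818)
  lambda* = (6)
  f(x*)   = 27.6364

x* = (2.8182, 2.1818), lambda* = (6)


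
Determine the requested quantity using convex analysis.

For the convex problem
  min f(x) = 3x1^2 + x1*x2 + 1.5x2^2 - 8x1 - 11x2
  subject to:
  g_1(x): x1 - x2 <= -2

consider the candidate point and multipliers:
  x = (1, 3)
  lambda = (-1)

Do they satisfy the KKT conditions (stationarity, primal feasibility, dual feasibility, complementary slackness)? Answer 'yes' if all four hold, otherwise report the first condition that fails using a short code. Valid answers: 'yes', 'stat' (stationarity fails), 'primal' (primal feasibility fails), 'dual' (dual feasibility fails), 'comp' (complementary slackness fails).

Gradient of f: grad f(x) = Q x + c = (1, -1)
Constraint values g_i(x) = a_i^T x - b_i:
  g_1((1, 3)) = 0
Stationarity residual: grad f(x) + sum_i lambda_i a_i = (0, 0)
  -> stationarity OK
Primal feasibility (all g_i <= 0): OK
Dual feasibility (all lambda_i >= 0): FAILS
Complementary slackness (lambda_i * g_i(x) = 0 for all i): OK

Verdict: the first failing condition is dual_feasibility -> dual.

dual


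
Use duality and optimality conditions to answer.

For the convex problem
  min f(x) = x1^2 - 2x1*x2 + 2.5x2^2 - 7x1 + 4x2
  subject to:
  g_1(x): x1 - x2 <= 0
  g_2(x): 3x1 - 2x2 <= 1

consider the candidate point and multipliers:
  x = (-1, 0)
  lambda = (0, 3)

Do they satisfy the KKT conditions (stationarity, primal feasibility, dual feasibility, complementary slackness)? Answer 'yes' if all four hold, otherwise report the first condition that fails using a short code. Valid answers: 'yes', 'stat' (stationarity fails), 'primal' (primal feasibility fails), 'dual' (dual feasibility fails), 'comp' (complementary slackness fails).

Gradient of f: grad f(x) = Q x + c = (-9, 6)
Constraint values g_i(x) = a_i^T x - b_i:
  g_1((-1, 0)) = -1
  g_2((-1, 0)) = -4
Stationarity residual: grad f(x) + sum_i lambda_i a_i = (0, 0)
  -> stationarity OK
Primal feasibility (all g_i <= 0): OK
Dual feasibility (all lambda_i >= 0): OK
Complementary slackness (lambda_i * g_i(x) = 0 for all i): FAILS

Verdict: the first failing condition is complementary_slackness -> comp.

comp


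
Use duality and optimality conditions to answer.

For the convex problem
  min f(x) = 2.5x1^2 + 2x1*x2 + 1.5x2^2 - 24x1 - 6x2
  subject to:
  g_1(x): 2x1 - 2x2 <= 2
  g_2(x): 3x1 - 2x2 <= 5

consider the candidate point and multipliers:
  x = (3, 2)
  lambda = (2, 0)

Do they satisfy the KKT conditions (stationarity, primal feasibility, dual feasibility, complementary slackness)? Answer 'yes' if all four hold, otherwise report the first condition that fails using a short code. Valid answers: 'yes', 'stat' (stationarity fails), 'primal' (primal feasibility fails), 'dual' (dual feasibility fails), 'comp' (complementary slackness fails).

Gradient of f: grad f(x) = Q x + c = (-5, 6)
Constraint values g_i(x) = a_i^T x - b_i:
  g_1((3, 2)) = 0
  g_2((3, 2)) = 0
Stationarity residual: grad f(x) + sum_i lambda_i a_i = (-1, 2)
  -> stationarity FAILS
Primal feasibility (all g_i <= 0): OK
Dual feasibility (all lambda_i >= 0): OK
Complementary slackness (lambda_i * g_i(x) = 0 for all i): OK

Verdict: the first failing condition is stationarity -> stat.

stat


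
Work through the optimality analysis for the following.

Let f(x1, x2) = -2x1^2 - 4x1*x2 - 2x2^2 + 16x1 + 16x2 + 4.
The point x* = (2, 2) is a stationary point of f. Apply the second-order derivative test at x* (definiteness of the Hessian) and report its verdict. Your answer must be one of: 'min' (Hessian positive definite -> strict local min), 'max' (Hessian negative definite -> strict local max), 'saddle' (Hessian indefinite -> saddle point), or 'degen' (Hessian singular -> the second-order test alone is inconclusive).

Compute the Hessian H = grad^2 f:
  H = [[-4, -4], [-4, -4]]
Verify stationarity: grad f(x*) = H x* + g = (0, 0).
Eigenvalues of H: -8, 0.
H has a zero eigenvalue (singular; negative semidefinite but not definite), so H is neither positive definite, negative definite, nor indefinite. The second-order test alone is inconclusive -> degen.
(Indeed, f is constant along the null direction of H through x*, so x* is not a strict local extremum.)

degen


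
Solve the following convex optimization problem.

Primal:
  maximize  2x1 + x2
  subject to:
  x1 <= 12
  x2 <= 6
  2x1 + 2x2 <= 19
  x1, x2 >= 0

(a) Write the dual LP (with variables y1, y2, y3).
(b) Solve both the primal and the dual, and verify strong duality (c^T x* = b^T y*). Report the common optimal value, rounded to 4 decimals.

The standard primal-dual pair for 'max c^T x s.t. A x <= b, x >= 0' is:
  Dual:  min b^T y  s.t.  A^T y >= c,  y >= 0.

So the dual LP is:
  minimize  12y1 + 6y2 + 19y3
  subject to:
    y1 + 2y3 >= 2
    y2 + 2y3 >= 1
    y1, y2, y3 >= 0

Solving the primal: x* = (9.5, 0).
  primal value c^T x* = 19.
Solving the dual: y* = (0, 0, 1).
  dual value b^T y* = 19.
Strong duality: c^T x* = b^T y*. Confirmed.

19


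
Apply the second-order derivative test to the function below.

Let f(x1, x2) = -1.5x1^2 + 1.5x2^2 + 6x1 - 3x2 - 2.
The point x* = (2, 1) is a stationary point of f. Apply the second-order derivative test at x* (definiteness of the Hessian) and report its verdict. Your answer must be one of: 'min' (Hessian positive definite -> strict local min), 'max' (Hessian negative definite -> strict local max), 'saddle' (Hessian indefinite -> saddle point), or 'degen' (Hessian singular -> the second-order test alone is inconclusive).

Compute the Hessian H = grad^2 f:
  H = [[-3, 0], [0, 3]]
Verify stationarity: grad f(x*) = H x* + g = (0, 0).
Eigenvalues of H: -3, 3.
Eigenvalues have mixed signs, so H is indefinite -> x* is a saddle point.

saddle


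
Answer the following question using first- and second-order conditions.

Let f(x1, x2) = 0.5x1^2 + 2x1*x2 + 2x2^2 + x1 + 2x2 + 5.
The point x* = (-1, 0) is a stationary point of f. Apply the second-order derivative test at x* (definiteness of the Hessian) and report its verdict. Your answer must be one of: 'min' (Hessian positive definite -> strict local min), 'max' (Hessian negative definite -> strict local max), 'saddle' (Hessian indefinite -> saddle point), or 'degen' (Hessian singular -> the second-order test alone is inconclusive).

Compute the Hessian H = grad^2 f:
  H = [[1, 2], [2, 4]]
Verify stationarity: grad f(x*) = H x* + g = (0, 0).
Eigenvalues of H: 0, 5.
H has a zero eigenvalue (singular; positive semidefinite but not definite), so H is neither positive definite, negative definite, nor indefinite. The second-order test alone is inconclusive -> degen.
(Indeed, f is constant along the null direction of H through x*, so x* is not a strict local extremum.)

degen


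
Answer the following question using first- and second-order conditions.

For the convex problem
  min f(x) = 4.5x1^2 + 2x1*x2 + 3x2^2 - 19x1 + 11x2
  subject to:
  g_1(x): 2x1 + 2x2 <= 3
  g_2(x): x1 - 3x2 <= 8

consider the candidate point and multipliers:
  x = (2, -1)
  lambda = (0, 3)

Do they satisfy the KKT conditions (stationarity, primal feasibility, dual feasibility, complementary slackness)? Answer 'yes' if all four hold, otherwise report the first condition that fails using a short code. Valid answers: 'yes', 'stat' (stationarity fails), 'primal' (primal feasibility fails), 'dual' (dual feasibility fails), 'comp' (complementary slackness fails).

Gradient of f: grad f(x) = Q x + c = (-3, 9)
Constraint values g_i(x) = a_i^T x - b_i:
  g_1((2, -1)) = -1
  g_2((2, -1)) = -3
Stationarity residual: grad f(x) + sum_i lambda_i a_i = (0, 0)
  -> stationarity OK
Primal feasibility (all g_i <= 0): OK
Dual feasibility (all lambda_i >= 0): OK
Complementary slackness (lambda_i * g_i(x) = 0 for all i): FAILS

Verdict: the first failing condition is complementary_slackness -> comp.

comp


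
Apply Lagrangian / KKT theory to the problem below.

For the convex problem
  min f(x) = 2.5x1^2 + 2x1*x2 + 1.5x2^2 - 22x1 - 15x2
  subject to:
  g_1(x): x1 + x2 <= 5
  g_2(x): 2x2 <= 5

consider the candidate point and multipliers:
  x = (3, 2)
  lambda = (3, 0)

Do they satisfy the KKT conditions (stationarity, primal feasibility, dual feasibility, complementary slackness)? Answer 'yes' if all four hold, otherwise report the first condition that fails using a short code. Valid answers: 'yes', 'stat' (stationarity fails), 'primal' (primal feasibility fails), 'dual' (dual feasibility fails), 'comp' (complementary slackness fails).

Gradient of f: grad f(x) = Q x + c = (-3, -3)
Constraint values g_i(x) = a_i^T x - b_i:
  g_1((3, 2)) = 0
  g_2((3, 2)) = -1
Stationarity residual: grad f(x) + sum_i lambda_i a_i = (0, 0)
  -> stationarity OK
Primal feasibility (all g_i <= 0): OK
Dual feasibility (all lambda_i >= 0): OK
Complementary slackness (lambda_i * g_i(x) = 0 for all i): OK

Verdict: yes, KKT holds.

yes


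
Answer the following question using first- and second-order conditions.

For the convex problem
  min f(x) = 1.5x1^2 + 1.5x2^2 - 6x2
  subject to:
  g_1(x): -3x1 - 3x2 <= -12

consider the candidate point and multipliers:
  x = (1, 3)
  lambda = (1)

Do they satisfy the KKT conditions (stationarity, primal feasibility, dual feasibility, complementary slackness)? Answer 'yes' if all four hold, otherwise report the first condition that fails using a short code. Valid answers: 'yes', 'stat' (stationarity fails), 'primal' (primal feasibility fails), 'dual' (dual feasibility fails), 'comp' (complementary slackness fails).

Gradient of f: grad f(x) = Q x + c = (3, 3)
Constraint values g_i(x) = a_i^T x - b_i:
  g_1((1, 3)) = 0
Stationarity residual: grad f(x) + sum_i lambda_i a_i = (0, 0)
  -> stationarity OK
Primal feasibility (all g_i <= 0): OK
Dual feasibility (all lambda_i >= 0): OK
Complementary slackness (lambda_i * g_i(x) = 0 for all i): OK

Verdict: yes, KKT holds.

yes


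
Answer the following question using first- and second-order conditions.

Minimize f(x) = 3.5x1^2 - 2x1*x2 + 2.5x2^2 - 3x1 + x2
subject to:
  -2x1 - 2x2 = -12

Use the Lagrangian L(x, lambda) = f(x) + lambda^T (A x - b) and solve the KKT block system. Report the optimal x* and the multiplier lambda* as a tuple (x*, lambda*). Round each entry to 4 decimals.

Form the Lagrangian:
  L(x, lambda) = (1/2) x^T Q x + c^T x + lambda^T (A x - b)
Stationarity (grad_x L = 0): Q x + c + A^T lambda = 0.
Primal feasibility: A x = b.

This gives the KKT block system:
  [ Q   A^T ] [ x     ]   [-c ]
  [ A    0  ] [ lambda ] = [ b ]

Solving the linear system:
  x*      = (2.875, 3.125)
  lambda* = (5.4375)
  f(x*)   = 29.875

x* = (2.875, 3.125), lambda* = (5.4375)


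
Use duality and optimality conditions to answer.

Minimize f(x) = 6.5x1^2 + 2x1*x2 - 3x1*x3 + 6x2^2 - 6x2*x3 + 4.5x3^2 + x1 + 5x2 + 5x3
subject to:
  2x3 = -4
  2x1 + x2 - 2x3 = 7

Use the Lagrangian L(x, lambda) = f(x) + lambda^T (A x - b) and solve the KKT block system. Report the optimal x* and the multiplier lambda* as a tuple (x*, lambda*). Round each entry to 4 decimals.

Form the Lagrangian:
  L(x, lambda) = (1/2) x^T Q x + c^T x + lambda^T (A x - b)
Stationarity (grad_x L = 0): Q x + c + A^T lambda = 0.
Primal feasibility: A x = b.

This gives the KKT block system:
  [ Q   A^T ] [ x     ]   [-c ]
  [ A    0  ] [ lambda ] = [ b ]

Solving the linear system:
  x*      = (1.7547, -0.5094, -2)
  lambda* = (-6.7925, -14.3962)
  f(x*)   = 31.4057

x* = (1.7547, -0.5094, -2), lambda* = (-6.7925, -14.3962)


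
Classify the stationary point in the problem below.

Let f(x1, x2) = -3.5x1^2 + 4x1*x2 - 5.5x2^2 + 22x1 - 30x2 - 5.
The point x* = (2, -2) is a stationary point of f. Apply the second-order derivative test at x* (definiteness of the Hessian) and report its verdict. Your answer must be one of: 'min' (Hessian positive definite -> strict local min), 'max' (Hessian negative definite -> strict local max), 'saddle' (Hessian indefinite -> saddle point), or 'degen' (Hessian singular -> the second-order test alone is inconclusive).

Compute the Hessian H = grad^2 f:
  H = [[-7, 4], [4, -11]]
Verify stationarity: grad f(x*) = H x* + g = (0, 0).
Eigenvalues of H: -13.4721, -4.5279.
Both eigenvalues < 0, so H is negative definite -> x* is a strict local max.

max


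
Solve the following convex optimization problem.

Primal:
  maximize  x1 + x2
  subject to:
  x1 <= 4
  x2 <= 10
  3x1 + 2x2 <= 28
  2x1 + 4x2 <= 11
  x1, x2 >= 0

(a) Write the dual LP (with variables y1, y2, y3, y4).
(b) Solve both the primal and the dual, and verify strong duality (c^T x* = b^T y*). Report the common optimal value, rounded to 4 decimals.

The standard primal-dual pair for 'max c^T x s.t. A x <= b, x >= 0' is:
  Dual:  min b^T y  s.t.  A^T y >= c,  y >= 0.

So the dual LP is:
  minimize  4y1 + 10y2 + 28y3 + 11y4
  subject to:
    y1 + 3y3 + 2y4 >= 1
    y2 + 2y3 + 4y4 >= 1
    y1, y2, y3, y4 >= 0

Solving the primal: x* = (4, 0.75).
  primal value c^T x* = 4.75.
Solving the dual: y* = (0.5, 0, 0, 0.25).
  dual value b^T y* = 4.75.
Strong duality: c^T x* = b^T y*. Confirmed.

4.75


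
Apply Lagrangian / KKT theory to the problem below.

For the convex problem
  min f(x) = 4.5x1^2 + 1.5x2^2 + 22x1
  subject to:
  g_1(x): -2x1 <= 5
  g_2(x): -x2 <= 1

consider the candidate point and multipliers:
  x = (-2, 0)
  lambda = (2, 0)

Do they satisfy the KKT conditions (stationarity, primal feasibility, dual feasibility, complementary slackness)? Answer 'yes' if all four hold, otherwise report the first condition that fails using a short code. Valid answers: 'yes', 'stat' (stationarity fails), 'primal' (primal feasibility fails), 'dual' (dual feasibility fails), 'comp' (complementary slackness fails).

Gradient of f: grad f(x) = Q x + c = (4, 0)
Constraint values g_i(x) = a_i^T x - b_i:
  g_1((-2, 0)) = -1
  g_2((-2, 0)) = -1
Stationarity residual: grad f(x) + sum_i lambda_i a_i = (0, 0)
  -> stationarity OK
Primal feasibility (all g_i <= 0): OK
Dual feasibility (all lambda_i >= 0): OK
Complementary slackness (lambda_i * g_i(x) = 0 for all i): FAILS

Verdict: the first failing condition is complementary_slackness -> comp.

comp


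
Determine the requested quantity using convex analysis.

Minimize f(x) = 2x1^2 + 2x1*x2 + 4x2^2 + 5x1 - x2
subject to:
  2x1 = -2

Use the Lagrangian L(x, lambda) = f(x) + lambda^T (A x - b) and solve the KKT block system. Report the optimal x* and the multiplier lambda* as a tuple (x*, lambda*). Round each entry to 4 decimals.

Form the Lagrangian:
  L(x, lambda) = (1/2) x^T Q x + c^T x + lambda^T (A x - b)
Stationarity (grad_x L = 0): Q x + c + A^T lambda = 0.
Primal feasibility: A x = b.

This gives the KKT block system:
  [ Q   A^T ] [ x     ]   [-c ]
  [ A    0  ] [ lambda ] = [ b ]

Solving the linear system:
  x*      = (-1, 0.375)
  lambda* = (-0.875)
  f(x*)   = -3.5625

x* = (-1, 0.375), lambda* = (-0.875)


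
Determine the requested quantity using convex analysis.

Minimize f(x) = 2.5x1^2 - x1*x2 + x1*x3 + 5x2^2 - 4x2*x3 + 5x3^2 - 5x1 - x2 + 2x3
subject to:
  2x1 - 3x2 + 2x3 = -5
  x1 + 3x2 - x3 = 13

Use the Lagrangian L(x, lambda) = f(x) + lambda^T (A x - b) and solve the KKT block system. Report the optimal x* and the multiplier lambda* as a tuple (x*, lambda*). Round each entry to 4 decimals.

Form the Lagrangian:
  L(x, lambda) = (1/2) x^T Q x + c^T x + lambda^T (A x - b)
Stationarity (grad_x L = 0): Q x + c + A^T lambda = 0.
Primal feasibility: A x = b.

This gives the KKT block system:
  [ Q   A^T ] [ x     ]   [-c ]
  [ A    0  ] [ lambda ] = [ b ]

Solving the linear system:
  x*      = (2.7805, 3.2927, -0.3415)
  lambda* = (1.6341, -8.5366)
  f(x*)   = 50.6341

x* = (2.7805, 3.2927, -0.3415), lambda* = (1.6341, -8.5366)


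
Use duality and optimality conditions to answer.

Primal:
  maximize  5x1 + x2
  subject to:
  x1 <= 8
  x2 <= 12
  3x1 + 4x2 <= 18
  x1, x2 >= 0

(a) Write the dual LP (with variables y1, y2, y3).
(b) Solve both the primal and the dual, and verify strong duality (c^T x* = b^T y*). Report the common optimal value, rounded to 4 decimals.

The standard primal-dual pair for 'max c^T x s.t. A x <= b, x >= 0' is:
  Dual:  min b^T y  s.t.  A^T y >= c,  y >= 0.

So the dual LP is:
  minimize  8y1 + 12y2 + 18y3
  subject to:
    y1 + 3y3 >= 5
    y2 + 4y3 >= 1
    y1, y2, y3 >= 0

Solving the primal: x* = (6, 0).
  primal value c^T x* = 30.
Solving the dual: y* = (0, 0, 1.6667).
  dual value b^T y* = 30.
Strong duality: c^T x* = b^T y*. Confirmed.

30


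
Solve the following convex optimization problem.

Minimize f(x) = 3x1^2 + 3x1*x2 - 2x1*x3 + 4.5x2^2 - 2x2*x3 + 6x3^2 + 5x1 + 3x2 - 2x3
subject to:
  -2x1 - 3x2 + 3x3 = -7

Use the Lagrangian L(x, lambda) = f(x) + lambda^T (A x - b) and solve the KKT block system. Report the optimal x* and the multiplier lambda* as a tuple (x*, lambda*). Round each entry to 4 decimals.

Form the Lagrangian:
  L(x, lambda) = (1/2) x^T Q x + c^T x + lambda^T (A x - b)
Stationarity (grad_x L = 0): Q x + c + A^T lambda = 0.
Primal feasibility: A x = b.

This gives the KKT block system:
  [ Q   A^T ] [ x     ]   [-c ]
  [ A    0  ] [ lambda ] = [ b ]

Solving the linear system:
  x*      = (0.0502, 1.2911, -1.0088)
  lambda* = (5.596)
  f(x*)   = 22.6568

x* = (0.0502, 1.2911, -1.0088), lambda* = (5.596)


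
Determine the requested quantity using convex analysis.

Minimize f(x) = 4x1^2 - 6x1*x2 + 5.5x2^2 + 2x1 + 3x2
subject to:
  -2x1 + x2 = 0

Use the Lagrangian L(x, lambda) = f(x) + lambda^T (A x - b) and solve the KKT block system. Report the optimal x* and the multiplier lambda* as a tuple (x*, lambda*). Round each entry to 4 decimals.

Form the Lagrangian:
  L(x, lambda) = (1/2) x^T Q x + c^T x + lambda^T (A x - b)
Stationarity (grad_x L = 0): Q x + c + A^T lambda = 0.
Primal feasibility: A x = b.

This gives the KKT block system:
  [ Q   A^T ] [ x     ]   [-c ]
  [ A    0  ] [ lambda ] = [ b ]

Solving the linear system:
  x*      = (-0.2857, -0.5714)
  lambda* = (1.5714)
  f(x*)   = -1.1429

x* = (-0.2857, -0.5714), lambda* = (1.5714)


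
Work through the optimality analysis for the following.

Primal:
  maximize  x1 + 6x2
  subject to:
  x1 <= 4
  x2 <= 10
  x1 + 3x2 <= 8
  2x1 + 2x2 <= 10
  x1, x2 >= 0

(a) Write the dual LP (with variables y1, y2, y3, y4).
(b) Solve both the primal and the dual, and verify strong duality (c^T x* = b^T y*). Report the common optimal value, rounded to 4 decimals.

The standard primal-dual pair for 'max c^T x s.t. A x <= b, x >= 0' is:
  Dual:  min b^T y  s.t.  A^T y >= c,  y >= 0.

So the dual LP is:
  minimize  4y1 + 10y2 + 8y3 + 10y4
  subject to:
    y1 + y3 + 2y4 >= 1
    y2 + 3y3 + 2y4 >= 6
    y1, y2, y3, y4 >= 0

Solving the primal: x* = (0, 2.6667).
  primal value c^T x* = 16.
Solving the dual: y* = (0, 0, 2, 0).
  dual value b^T y* = 16.
Strong duality: c^T x* = b^T y*. Confirmed.

16


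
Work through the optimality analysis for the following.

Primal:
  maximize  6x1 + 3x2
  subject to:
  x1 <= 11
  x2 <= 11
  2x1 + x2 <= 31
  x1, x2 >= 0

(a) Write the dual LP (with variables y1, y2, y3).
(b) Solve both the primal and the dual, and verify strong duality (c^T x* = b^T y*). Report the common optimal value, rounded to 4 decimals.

The standard primal-dual pair for 'max c^T x s.t. A x <= b, x >= 0' is:
  Dual:  min b^T y  s.t.  A^T y >= c,  y >= 0.

So the dual LP is:
  minimize  11y1 + 11y2 + 31y3
  subject to:
    y1 + 2y3 >= 6
    y2 + y3 >= 3
    y1, y2, y3 >= 0

Solving the primal: x* = (10, 11).
  primal value c^T x* = 93.
Solving the dual: y* = (0, 0, 3).
  dual value b^T y* = 93.
Strong duality: c^T x* = b^T y*. Confirmed.

93


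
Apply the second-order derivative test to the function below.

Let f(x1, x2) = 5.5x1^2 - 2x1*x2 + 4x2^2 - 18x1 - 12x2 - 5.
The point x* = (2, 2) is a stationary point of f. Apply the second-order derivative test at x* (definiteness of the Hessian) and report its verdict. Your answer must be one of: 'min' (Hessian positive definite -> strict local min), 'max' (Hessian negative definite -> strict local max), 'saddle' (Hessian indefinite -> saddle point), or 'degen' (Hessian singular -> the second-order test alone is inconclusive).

Compute the Hessian H = grad^2 f:
  H = [[11, -2], [-2, 8]]
Verify stationarity: grad f(x*) = H x* + g = (0, 0).
Eigenvalues of H: 7, 12.
Both eigenvalues > 0, so H is positive definite -> x* is a strict local min.

min


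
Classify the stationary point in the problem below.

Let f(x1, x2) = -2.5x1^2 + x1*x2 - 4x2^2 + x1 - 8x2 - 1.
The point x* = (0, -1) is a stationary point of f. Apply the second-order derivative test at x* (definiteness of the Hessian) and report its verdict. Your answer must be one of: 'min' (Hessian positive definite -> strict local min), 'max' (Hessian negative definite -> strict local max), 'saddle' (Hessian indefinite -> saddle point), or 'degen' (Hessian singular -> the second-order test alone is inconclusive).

Compute the Hessian H = grad^2 f:
  H = [[-5, 1], [1, -8]]
Verify stationarity: grad f(x*) = H x* + g = (0, 0).
Eigenvalues of H: -8.3028, -4.6972.
Both eigenvalues < 0, so H is negative definite -> x* is a strict local max.

max


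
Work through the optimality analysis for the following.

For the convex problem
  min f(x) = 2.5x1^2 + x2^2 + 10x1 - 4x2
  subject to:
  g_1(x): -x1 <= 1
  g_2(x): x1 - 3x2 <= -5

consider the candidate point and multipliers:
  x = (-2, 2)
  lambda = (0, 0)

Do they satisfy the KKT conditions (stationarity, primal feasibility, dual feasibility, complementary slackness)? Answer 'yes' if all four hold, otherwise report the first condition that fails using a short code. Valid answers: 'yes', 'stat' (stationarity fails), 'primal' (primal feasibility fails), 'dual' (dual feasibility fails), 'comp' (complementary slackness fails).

Gradient of f: grad f(x) = Q x + c = (0, 0)
Constraint values g_i(x) = a_i^T x - b_i:
  g_1((-2, 2)) = 1
  g_2((-2, 2)) = -3
Stationarity residual: grad f(x) + sum_i lambda_i a_i = (0, 0)
  -> stationarity OK
Primal feasibility (all g_i <= 0): FAILS
Dual feasibility (all lambda_i >= 0): OK
Complementary slackness (lambda_i * g_i(x) = 0 for all i): OK

Verdict: the first failing condition is primal_feasibility -> primal.

primal


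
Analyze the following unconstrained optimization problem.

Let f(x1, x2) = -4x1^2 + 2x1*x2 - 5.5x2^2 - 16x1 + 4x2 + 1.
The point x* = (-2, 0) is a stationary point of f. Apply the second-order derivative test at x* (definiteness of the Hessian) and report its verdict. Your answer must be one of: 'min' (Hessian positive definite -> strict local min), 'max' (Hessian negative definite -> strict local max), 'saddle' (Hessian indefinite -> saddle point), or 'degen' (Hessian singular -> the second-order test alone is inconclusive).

Compute the Hessian H = grad^2 f:
  H = [[-8, 2], [2, -11]]
Verify stationarity: grad f(x*) = H x* + g = (0, 0).
Eigenvalues of H: -12, -7.
Both eigenvalues < 0, so H is negative definite -> x* is a strict local max.

max


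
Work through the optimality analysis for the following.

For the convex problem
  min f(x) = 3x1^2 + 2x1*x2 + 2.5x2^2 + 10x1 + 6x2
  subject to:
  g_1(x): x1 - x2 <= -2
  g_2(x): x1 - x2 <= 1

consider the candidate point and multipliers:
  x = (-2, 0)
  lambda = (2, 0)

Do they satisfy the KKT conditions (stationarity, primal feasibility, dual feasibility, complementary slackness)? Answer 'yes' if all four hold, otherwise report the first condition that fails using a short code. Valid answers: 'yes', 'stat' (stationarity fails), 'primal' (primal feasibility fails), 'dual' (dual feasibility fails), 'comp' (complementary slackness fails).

Gradient of f: grad f(x) = Q x + c = (-2, 2)
Constraint values g_i(x) = a_i^T x - b_i:
  g_1((-2, 0)) = 0
  g_2((-2, 0)) = -3
Stationarity residual: grad f(x) + sum_i lambda_i a_i = (0, 0)
  -> stationarity OK
Primal feasibility (all g_i <= 0): OK
Dual feasibility (all lambda_i >= 0): OK
Complementary slackness (lambda_i * g_i(x) = 0 for all i): OK

Verdict: yes, KKT holds.

yes


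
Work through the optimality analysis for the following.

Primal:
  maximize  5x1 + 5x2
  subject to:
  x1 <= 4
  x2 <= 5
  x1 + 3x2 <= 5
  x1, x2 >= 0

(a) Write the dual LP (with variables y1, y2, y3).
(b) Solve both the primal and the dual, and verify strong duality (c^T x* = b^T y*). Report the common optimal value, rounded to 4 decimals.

The standard primal-dual pair for 'max c^T x s.t. A x <= b, x >= 0' is:
  Dual:  min b^T y  s.t.  A^T y >= c,  y >= 0.

So the dual LP is:
  minimize  4y1 + 5y2 + 5y3
  subject to:
    y1 + y3 >= 5
    y2 + 3y3 >= 5
    y1, y2, y3 >= 0

Solving the primal: x* = (4, 0.3333).
  primal value c^T x* = 21.6667.
Solving the dual: y* = (3.3333, 0, 1.6667).
  dual value b^T y* = 21.6667.
Strong duality: c^T x* = b^T y*. Confirmed.

21.6667


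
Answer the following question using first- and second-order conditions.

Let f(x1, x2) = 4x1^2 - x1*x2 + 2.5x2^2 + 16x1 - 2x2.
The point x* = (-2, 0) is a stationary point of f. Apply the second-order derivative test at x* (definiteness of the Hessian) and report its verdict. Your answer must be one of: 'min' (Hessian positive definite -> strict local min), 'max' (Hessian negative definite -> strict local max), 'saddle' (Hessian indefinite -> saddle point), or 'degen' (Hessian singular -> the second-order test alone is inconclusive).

Compute the Hessian H = grad^2 f:
  H = [[8, -1], [-1, 5]]
Verify stationarity: grad f(x*) = H x* + g = (0, 0).
Eigenvalues of H: 4.6972, 8.3028.
Both eigenvalues > 0, so H is positive definite -> x* is a strict local min.

min


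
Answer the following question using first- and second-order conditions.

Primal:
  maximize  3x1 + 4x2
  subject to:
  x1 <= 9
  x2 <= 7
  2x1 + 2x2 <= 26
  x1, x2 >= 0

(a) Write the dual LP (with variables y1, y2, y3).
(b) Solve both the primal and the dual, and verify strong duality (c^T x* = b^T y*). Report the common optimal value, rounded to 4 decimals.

The standard primal-dual pair for 'max c^T x s.t. A x <= b, x >= 0' is:
  Dual:  min b^T y  s.t.  A^T y >= c,  y >= 0.

So the dual LP is:
  minimize  9y1 + 7y2 + 26y3
  subject to:
    y1 + 2y3 >= 3
    y2 + 2y3 >= 4
    y1, y2, y3 >= 0

Solving the primal: x* = (6, 7).
  primal value c^T x* = 46.
Solving the dual: y* = (0, 1, 1.5).
  dual value b^T y* = 46.
Strong duality: c^T x* = b^T y*. Confirmed.

46


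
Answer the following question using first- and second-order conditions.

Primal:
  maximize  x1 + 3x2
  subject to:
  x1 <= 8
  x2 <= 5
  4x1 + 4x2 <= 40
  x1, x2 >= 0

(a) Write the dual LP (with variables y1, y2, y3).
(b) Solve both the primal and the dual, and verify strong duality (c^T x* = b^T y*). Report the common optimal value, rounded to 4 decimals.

The standard primal-dual pair for 'max c^T x s.t. A x <= b, x >= 0' is:
  Dual:  min b^T y  s.t.  A^T y >= c,  y >= 0.

So the dual LP is:
  minimize  8y1 + 5y2 + 40y3
  subject to:
    y1 + 4y3 >= 1
    y2 + 4y3 >= 3
    y1, y2, y3 >= 0

Solving the primal: x* = (5, 5).
  primal value c^T x* = 20.
Solving the dual: y* = (0, 2, 0.25).
  dual value b^T y* = 20.
Strong duality: c^T x* = b^T y*. Confirmed.

20


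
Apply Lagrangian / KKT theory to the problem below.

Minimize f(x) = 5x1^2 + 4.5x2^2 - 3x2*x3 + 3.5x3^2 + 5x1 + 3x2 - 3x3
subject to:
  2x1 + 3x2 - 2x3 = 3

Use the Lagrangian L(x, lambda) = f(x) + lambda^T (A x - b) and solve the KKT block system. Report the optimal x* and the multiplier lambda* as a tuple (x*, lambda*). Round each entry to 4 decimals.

Form the Lagrangian:
  L(x, lambda) = (1/2) x^T Q x + c^T x + lambda^T (A x - b)
Stationarity (grad_x L = 0): Q x + c + A^T lambda = 0.
Primal feasibility: A x = b.

This gives the KKT block system:
  [ Q   A^T ] [ x     ]   [-c ]
  [ A    0  ] [ lambda ] = [ b ]

Solving the linear system:
  x*      = (0.1809, 0.7234, -0.234)
  lambda* = (-3.4043)
  f(x*)   = 6.9947

x* = (0.1809, 0.7234, -0.234), lambda* = (-3.4043)


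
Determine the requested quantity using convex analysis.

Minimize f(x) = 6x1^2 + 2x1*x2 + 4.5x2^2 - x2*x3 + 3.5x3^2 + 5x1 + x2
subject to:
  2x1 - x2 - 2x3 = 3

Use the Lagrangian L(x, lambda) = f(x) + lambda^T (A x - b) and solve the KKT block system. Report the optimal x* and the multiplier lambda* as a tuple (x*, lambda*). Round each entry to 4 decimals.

Form the Lagrangian:
  L(x, lambda) = (1/2) x^T Q x + c^T x + lambda^T (A x - b)
Stationarity (grad_x L = 0): Q x + c + A^T lambda = 0.
Primal feasibility: A x = b.

This gives the KKT block system:
  [ Q   A^T ] [ x     ]   [-c ]
  [ A    0  ] [ lambda ] = [ b ]

Solving the linear system:
  x*      = (0.2085, -0.6152, -0.9839)
  lambda* = (-3.1359)
  f(x*)   = 4.9176

x* = (0.2085, -0.6152, -0.9839), lambda* = (-3.1359)
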